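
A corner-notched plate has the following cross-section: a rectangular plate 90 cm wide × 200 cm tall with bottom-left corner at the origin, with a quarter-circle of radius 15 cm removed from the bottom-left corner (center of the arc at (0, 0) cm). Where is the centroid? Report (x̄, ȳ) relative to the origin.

x̄ = 45.38 cm, ȳ = 100.93 cm

plate: A = 90 × 200 = 18000.00, centroid at (45.00, 100.00).
removed quarter-circle: A = −¼π·15² = -176.71, centroid at (6.37, 6.37).
ΣA = 17823.29 cm²
ΣAx̄ = (18000.00)(45.00) + (-176.71)(6.37) = 808875.00 cm³
ΣAȳ = (18000.00)(100.00) + (-176.71)(6.37) = 1798875.00 cm³
x̄ = 808875.00 / 17823.29 = 45.38 cm
ȳ = 1798875.00 / 17823.29 = 100.93 cm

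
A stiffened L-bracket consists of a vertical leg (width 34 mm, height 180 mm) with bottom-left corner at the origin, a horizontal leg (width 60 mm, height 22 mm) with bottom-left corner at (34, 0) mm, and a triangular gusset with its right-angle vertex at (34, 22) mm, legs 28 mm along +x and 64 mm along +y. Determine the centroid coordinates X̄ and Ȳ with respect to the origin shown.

X̄ = 27.27 mm, Ȳ = 72.47 mm

Part | A | x̄ᵢ | ȳᵢ | A·x̄ᵢ | A·ȳᵢ
vertical leg | 6120.00 | 17.00 | 90.00 | 104040.00 | 550800.00
horizontal leg | 1320.00 | 64.00 | 11.00 | 84480.00 | 14520.00
gusset | 896.00 | 43.33 | 43.33 | 38826.67 | 38826.67
Σ | 8336.00 |  |  | 227346.67 | 604146.67
X̄ = 227346.67 / 8336.00 = 27.27 mm
Ȳ = 604146.67 / 8336.00 = 72.47 mm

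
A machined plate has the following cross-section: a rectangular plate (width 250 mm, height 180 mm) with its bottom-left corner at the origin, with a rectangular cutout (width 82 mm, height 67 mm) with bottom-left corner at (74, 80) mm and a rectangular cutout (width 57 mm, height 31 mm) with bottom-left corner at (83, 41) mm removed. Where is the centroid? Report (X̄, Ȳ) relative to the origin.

Part | A | x̄ᵢ | ȳᵢ | A·x̄ᵢ | A·ȳᵢ
plate | 45000.00 | 125.00 | 90.00 | 5625000.00 | 4050000.00
hole 1 | -5494.00 | 115.00 | 113.50 | -631810.00 | -623569.00
hole 2 | -1767.00 | 111.50 | 56.50 | -197020.50 | -99835.50
Σ | 37739.00 |  |  | 4796169.50 | 3326595.50
X̄ = 4796169.50 / 37739.00 = 127.09 mm
Ȳ = 3326595.50 / 37739.00 = 88.15 mm

X̄ = 127.09 mm, Ȳ = 88.15 mm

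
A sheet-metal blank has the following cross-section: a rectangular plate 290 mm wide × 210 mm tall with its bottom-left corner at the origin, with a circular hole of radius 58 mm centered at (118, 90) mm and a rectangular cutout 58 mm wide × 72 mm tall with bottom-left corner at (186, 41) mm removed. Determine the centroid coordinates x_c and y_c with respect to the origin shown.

x_c = 144.85 mm, y_c = 110.97 mm

plate: A = 290 × 210 = 60900.00, centroid at (145.00, 105.00).
hole 1: A = −π·58² = -10568.32, centroid at (118.00, 90.00).
hole 2: A = −(58 × 72) = -4176.00, centroid at (215.00, 77.00).
ΣA = 46155.68 mm², ΣAx_c = 6685598.51 mm³, ΣAy_c = 5121799.41 mm³.
x_c = 6685598.51/46155.68 = 144.85 mm; y_c = 5121799.41/46155.68 = 110.97 mm.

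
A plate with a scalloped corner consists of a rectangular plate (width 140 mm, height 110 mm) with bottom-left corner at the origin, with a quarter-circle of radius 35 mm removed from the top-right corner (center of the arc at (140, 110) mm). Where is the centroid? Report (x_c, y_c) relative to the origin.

x_c = 66.33 mm, y_c = 52.32 mm

Part | A | x̄ᵢ | ȳᵢ | A·x̄ᵢ | A·ȳᵢ
plate | 15400.00 | 70.00 | 55.00 | 1078000.00 | 847000.00
removed quarter-circle | -962.11 | 125.15 | 95.15 | -120404.12 | -91540.74
Σ | 14437.89 |  |  | 957595.88 | 755459.26
x_c = 957595.88 / 14437.89 = 66.33 mm
y_c = 755459.26 / 14437.89 = 52.32 mm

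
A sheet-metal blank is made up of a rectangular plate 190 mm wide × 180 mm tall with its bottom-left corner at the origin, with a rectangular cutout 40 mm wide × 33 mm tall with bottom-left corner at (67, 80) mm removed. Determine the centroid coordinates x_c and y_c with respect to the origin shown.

plate: A = 190 × 180 = 34200.00, centroid at (95.00, 90.00).
hole: A = −(40 × 33) = -1320.00, centroid at (87.00, 96.50).
ΣA = 32880.00 mm²
ΣAx_c = (34200.00)(95.00) + (-1320.00)(87.00) = 3134160.00 mm³
ΣAy_c = (34200.00)(90.00) + (-1320.00)(96.50) = 2950620.00 mm³
x_c = 3134160.00 / 32880.00 = 95.32 mm
y_c = 2950620.00 / 32880.00 = 89.74 mm

x_c = 95.32 mm, y_c = 89.74 mm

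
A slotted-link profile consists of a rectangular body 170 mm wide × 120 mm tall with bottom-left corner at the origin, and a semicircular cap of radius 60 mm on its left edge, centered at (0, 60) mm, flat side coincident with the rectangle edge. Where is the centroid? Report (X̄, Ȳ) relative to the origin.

X̄ = 61.03 mm, Ȳ = 60.00 mm

rectangular body: A = 170 × 120 = 20400.00, centroid at (85.00, 60.00).
semicircular end: A = ½π·60² = 5654.87, centroid at (-25.46, 60.00).
ΣA = 26054.87 mm², ΣAX̄ = 1590000.00 mm³, ΣAȲ = 1563292.01 mm³.
X̄ = 1590000.00/26054.87 = 61.03 mm; Ȳ = 1563292.01/26054.87 = 60.00 mm.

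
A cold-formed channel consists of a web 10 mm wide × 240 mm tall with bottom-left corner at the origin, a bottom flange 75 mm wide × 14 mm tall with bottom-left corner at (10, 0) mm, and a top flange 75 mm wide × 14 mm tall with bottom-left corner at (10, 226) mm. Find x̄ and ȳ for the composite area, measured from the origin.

x̄ = 24.83 mm, ȳ = 120.00 mm

Part | A | x̄ᵢ | ȳᵢ | A·x̄ᵢ | A·ȳᵢ
web | 2400.00 | 5.00 | 120.00 | 12000.00 | 288000.00
bottom flange | 1050.00 | 47.50 | 7.00 | 49875.00 | 7350.00
top flange | 1050.00 | 47.50 | 233.00 | 49875.00 | 244650.00
Σ | 4500.00 |  |  | 111750.00 | 540000.00
x̄ = 111750.00 / 4500.00 = 24.83 mm
ȳ = 540000.00 / 4500.00 = 120.00 mm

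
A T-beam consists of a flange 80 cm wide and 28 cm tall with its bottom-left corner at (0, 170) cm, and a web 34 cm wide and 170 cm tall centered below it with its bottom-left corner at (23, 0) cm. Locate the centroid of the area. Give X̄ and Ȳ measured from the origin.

X̄ = 40.00 cm, Ȳ = 112.65 cm

web: A = 34 × 170 = 5780.00, centroid at (40.00, 85.00).
flange: A = 80 × 28 = 2240.00, centroid at (40.00, 184.00).
ΣA = 8020.00 cm², ΣAX̄ = 320800.00 cm³, ΣAȲ = 903460.00 cm³.
X̄ = 320800.00/8020.00 = 40.00 cm; Ȳ = 903460.00/8020.00 = 112.65 cm.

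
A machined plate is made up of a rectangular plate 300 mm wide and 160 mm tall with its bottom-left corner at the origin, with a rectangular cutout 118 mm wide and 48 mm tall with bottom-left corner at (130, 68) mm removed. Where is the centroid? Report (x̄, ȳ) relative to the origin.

plate: A = 300 × 160 = 48000.00, centroid at (150.00, 80.00).
hole: A = −(118 × 48) = -5664.00, centroid at (189.00, 92.00).
ΣA = 42336.00 mm²
ΣAx̄ = (48000.00)(150.00) + (-5664.00)(189.00) = 6129504.00 mm³
ΣAȳ = (48000.00)(80.00) + (-5664.00)(92.00) = 3318912.00 mm³
x̄ = 6129504.00 / 42336.00 = 144.78 mm
ȳ = 3318912.00 / 42336.00 = 78.39 mm

x̄ = 144.78 mm, ȳ = 78.39 mm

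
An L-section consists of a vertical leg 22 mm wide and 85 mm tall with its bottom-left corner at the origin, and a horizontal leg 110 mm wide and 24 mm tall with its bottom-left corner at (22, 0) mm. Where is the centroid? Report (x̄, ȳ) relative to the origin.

x̄ = 49.63 mm, ȳ = 24.65 mm

vertical leg: A = 22 × 85 = 1870.00, centroid at (11.00, 42.50).
horizontal leg: A = 110 × 24 = 2640.00, centroid at (77.00, 12.00).
ΣA = 4510.00 mm²
ΣAx̄ = (1870.00)(11.00) + (2640.00)(77.00) = 223850.00 mm³
ΣAȳ = (1870.00)(42.50) + (2640.00)(12.00) = 111155.00 mm³
x̄ = 223850.00 / 4510.00 = 49.63 mm
ȳ = 111155.00 / 4510.00 = 24.65 mm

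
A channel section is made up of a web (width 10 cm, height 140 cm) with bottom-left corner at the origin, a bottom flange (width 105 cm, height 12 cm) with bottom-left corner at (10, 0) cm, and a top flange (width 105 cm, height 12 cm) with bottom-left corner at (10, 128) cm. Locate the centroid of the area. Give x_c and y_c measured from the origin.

web: A = 10 × 140 = 1400.00, centroid at (5.00, 70.00).
bottom flange: A = 105 × 12 = 1260.00, centroid at (62.50, 6.00).
top flange: A = 105 × 12 = 1260.00, centroid at (62.50, 134.00).
ΣA = 3920.00 cm², ΣAx_c = 164500.00 cm³, ΣAy_c = 274400.00 cm³.
x_c = 164500.00/3920.00 = 41.96 cm; y_c = 274400.00/3920.00 = 70.00 cm.

x_c = 41.96 cm, y_c = 70.00 cm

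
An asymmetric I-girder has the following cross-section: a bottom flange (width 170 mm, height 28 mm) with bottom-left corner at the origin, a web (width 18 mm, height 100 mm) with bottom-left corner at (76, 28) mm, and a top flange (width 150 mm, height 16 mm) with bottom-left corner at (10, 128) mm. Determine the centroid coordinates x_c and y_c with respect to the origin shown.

Part | A | x̄ᵢ | ȳᵢ | A·x̄ᵢ | A·ȳᵢ
bottom flange | 4760.00 | 85.00 | 14.00 | 404600.00 | 66640.00
web | 1800.00 | 85.00 | 78.00 | 153000.00 | 140400.00
top flange | 2400.00 | 85.00 | 136.00 | 204000.00 | 326400.00
Σ | 8960.00 |  |  | 761600.00 | 533440.00
x_c = 761600.00 / 8960.00 = 85.00 mm
y_c = 533440.00 / 8960.00 = 59.54 mm

x_c = 85.00 mm, y_c = 59.54 mm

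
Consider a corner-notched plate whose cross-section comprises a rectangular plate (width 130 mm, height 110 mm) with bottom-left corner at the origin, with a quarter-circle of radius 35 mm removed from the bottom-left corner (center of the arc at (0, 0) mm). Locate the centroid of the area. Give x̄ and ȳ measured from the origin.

x̄ = 68.62 mm, ȳ = 57.90 mm

Part | A | x̄ᵢ | ȳᵢ | A·x̄ᵢ | A·ȳᵢ
plate | 14300.00 | 65.00 | 55.00 | 929500.00 | 786500.00
removed quarter-circle | -962.11 | 14.85 | 14.85 | -14291.67 | -14291.67
Σ | 13337.89 |  |  | 915208.33 | 772208.33
x̄ = 915208.33 / 13337.89 = 68.62 mm
ȳ = 772208.33 / 13337.89 = 57.90 mm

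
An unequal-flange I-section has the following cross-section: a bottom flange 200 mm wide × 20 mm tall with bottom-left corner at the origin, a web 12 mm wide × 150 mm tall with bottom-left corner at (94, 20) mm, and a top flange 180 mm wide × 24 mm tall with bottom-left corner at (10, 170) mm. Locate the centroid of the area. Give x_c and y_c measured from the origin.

bottom flange: A = 200 × 20 = 4000.00, centroid at (100.00, 10.00).
web: A = 12 × 150 = 1800.00, centroid at (100.00, 95.00).
top flange: A = 180 × 24 = 4320.00, centroid at (100.00, 182.00).
ΣA = 10120.00 mm², ΣAx_c = 1012000.00 mm³, ΣAy_c = 997240.00 mm³.
x_c = 1012000.00/10120.00 = 100.00 mm; y_c = 997240.00/10120.00 = 98.54 mm.

x_c = 100.00 mm, y_c = 98.54 mm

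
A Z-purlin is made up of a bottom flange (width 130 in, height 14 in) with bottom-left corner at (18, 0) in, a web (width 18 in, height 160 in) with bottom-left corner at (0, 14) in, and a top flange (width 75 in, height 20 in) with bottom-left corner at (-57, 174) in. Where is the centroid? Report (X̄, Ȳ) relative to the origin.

X̄ = 23.83 in, Ȳ = 90.24 in

bottom flange: A = 130 × 14 = 1820.00, centroid at (83.00, 7.00).
web: A = 18 × 160 = 2880.00, centroid at (9.00, 94.00).
top flange: A = 75 × 20 = 1500.00, centroid at (-19.50, 184.00).
ΣA = 6200.00 in²
ΣAX̄ = (1820.00)(83.00) + (2880.00)(9.00) + (1500.00)(-19.50) = 147730.00 in³
ΣAȲ = (1820.00)(7.00) + (2880.00)(94.00) + (1500.00)(184.00) = 559460.00 in³
X̄ = 147730.00 / 6200.00 = 23.83 in
Ȳ = 559460.00 / 6200.00 = 90.24 in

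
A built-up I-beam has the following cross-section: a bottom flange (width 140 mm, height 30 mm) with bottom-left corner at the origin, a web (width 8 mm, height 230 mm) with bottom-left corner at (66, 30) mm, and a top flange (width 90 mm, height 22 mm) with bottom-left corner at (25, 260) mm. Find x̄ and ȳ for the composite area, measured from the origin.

Part | A | x̄ᵢ | ȳᵢ | A·x̄ᵢ | A·ȳᵢ
bottom flange | 4200.00 | 70.00 | 15.00 | 294000.00 | 63000.00
web | 1840.00 | 70.00 | 145.00 | 128800.00 | 266800.00
top flange | 1980.00 | 70.00 | 271.00 | 138600.00 | 536580.00
Σ | 8020.00 |  |  | 561400.00 | 866380.00
x̄ = 561400.00 / 8020.00 = 70.00 mm
ȳ = 866380.00 / 8020.00 = 108.03 mm

x̄ = 70.00 mm, ȳ = 108.03 mm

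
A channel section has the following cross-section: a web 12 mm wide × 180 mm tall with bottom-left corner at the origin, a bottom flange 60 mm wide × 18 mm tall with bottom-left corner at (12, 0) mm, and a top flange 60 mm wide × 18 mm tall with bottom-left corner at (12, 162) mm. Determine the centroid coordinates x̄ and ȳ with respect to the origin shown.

web: A = 12 × 180 = 2160.00, centroid at (6.00, 90.00).
bottom flange: A = 60 × 18 = 1080.00, centroid at (42.00, 9.00).
top flange: A = 60 × 18 = 1080.00, centroid at (42.00, 171.00).
ΣA = 4320.00 mm²
ΣAx̄ = (2160.00)(6.00) + (1080.00)(42.00) + (1080.00)(42.00) = 103680.00 mm³
ΣAȳ = (2160.00)(90.00) + (1080.00)(9.00) + (1080.00)(171.00) = 388800.00 mm³
x̄ = 103680.00 / 4320.00 = 24.00 mm
ȳ = 388800.00 / 4320.00 = 90.00 mm

x̄ = 24.00 mm, ȳ = 90.00 mm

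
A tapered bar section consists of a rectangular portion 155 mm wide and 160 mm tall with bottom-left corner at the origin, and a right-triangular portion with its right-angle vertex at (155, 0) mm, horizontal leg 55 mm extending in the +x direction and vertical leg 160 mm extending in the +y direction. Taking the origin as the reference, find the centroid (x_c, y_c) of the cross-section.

x_c = 91.94 mm, y_c = 75.98 mm

Part | A | x̄ᵢ | ȳᵢ | A·x̄ᵢ | A·ȳᵢ
rectangular portion | 24800.00 | 77.50 | 80.00 | 1922000.00 | 1984000.00
triangular portion | 4400.00 | 173.33 | 53.33 | 762666.67 | 234666.67
Σ | 29200.00 |  |  | 2684666.67 | 2218666.67
x_c = 2684666.67 / 29200.00 = 91.94 mm
y_c = 2218666.67 / 29200.00 = 75.98 mm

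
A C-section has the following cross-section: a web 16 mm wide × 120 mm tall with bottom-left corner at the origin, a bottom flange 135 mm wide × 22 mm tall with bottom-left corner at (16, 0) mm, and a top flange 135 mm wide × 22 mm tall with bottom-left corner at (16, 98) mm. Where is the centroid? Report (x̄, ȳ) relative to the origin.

x̄ = 65.06 mm, ȳ = 60.00 mm

web: A = 16 × 120 = 1920.00, centroid at (8.00, 60.00).
bottom flange: A = 135 × 22 = 2970.00, centroid at (83.50, 11.00).
top flange: A = 135 × 22 = 2970.00, centroid at (83.50, 109.00).
ΣA = 7860.00 mm²
ΣAx̄ = (1920.00)(8.00) + (2970.00)(83.50) + (2970.00)(83.50) = 511350.00 mm³
ΣAȳ = (1920.00)(60.00) + (2970.00)(11.00) + (2970.00)(109.00) = 471600.00 mm³
x̄ = 511350.00 / 7860.00 = 65.06 mm
ȳ = 471600.00 / 7860.00 = 60.00 mm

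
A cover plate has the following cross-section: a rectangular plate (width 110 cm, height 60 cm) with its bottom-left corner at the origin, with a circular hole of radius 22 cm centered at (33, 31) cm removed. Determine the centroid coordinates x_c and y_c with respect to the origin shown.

Part | A | x̄ᵢ | ȳᵢ | A·x̄ᵢ | A·ȳᵢ
plate | 6600.00 | 55.00 | 30.00 | 363000.00 | 198000.00
hole | -1520.53 | 33.00 | 31.00 | -50177.52 | -47136.46
Σ | 5079.47 |  |  | 312822.48 | 150863.54
x_c = 312822.48 / 5079.47 = 61.59 cm
y_c = 150863.54 / 5079.47 = 29.70 cm

x_c = 61.59 cm, y_c = 29.70 cm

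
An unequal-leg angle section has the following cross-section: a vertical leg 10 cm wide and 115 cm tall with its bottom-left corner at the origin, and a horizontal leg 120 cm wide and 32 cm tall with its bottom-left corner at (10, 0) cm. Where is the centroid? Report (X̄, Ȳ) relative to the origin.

vertical leg: A = 10 × 115 = 1150.00, centroid at (5.00, 57.50).
horizontal leg: A = 120 × 32 = 3840.00, centroid at (70.00, 16.00).
ΣA = 4990.00 cm²
ΣAX̄ = (1150.00)(5.00) + (3840.00)(70.00) = 274550.00 cm³
ΣAȲ = (1150.00)(57.50) + (3840.00)(16.00) = 127565.00 cm³
X̄ = 274550.00 / 4990.00 = 55.02 cm
Ȳ = 127565.00 / 4990.00 = 25.56 cm

X̄ = 55.02 cm, Ȳ = 25.56 cm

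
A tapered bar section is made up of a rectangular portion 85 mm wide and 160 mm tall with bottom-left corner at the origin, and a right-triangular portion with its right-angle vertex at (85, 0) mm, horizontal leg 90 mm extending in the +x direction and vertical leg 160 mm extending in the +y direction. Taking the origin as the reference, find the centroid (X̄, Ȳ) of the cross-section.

Part | A | x̄ᵢ | ȳᵢ | A·x̄ᵢ | A·ȳᵢ
rectangular portion | 13600.00 | 42.50 | 80.00 | 578000.00 | 1088000.00
triangular portion | 7200.00 | 115.00 | 53.33 | 828000.00 | 384000.00
Σ | 20800.00 |  |  | 1406000.00 | 1472000.00
X̄ = 1406000.00 / 20800.00 = 67.60 mm
Ȳ = 1472000.00 / 20800.00 = 70.77 mm

X̄ = 67.60 mm, Ȳ = 70.77 mm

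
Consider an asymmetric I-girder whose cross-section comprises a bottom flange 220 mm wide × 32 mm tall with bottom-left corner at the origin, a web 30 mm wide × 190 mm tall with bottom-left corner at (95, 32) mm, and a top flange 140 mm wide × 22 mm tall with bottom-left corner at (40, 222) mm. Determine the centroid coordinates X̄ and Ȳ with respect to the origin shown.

bottom flange: A = 220 × 32 = 7040.00, centroid at (110.00, 16.00).
web: A = 30 × 190 = 5700.00, centroid at (110.00, 127.00).
top flange: A = 140 × 22 = 3080.00, centroid at (110.00, 233.00).
ΣA = 15820.00 mm², ΣAX̄ = 1740200.00 mm³, ΣAȲ = 1554180.00 mm³.
X̄ = 1740200.00/15820.00 = 110.00 mm; Ȳ = 1554180.00/15820.00 = 98.24 mm.

X̄ = 110.00 mm, Ȳ = 98.24 mm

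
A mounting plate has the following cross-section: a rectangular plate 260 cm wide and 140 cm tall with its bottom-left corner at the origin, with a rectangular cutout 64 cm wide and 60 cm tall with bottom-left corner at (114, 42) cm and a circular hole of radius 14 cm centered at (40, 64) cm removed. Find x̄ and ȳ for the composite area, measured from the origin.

x̄ = 129.81 cm, ȳ = 69.88 cm

plate: A = 260 × 140 = 36400.00, centroid at (130.00, 70.00).
hole 1: A = −(64 × 60) = -3840.00, centroid at (146.00, 72.00).
hole 2: A = −π·14² = -615.75, centroid at (40.00, 64.00).
ΣA = 31944.25 cm², ΣAx̄ = 4146729.91 cm³, ΣAȳ = 2232111.86 cm³.
x̄ = 4146729.91/31944.25 = 129.81 cm; ȳ = 2232111.86/31944.25 = 69.88 cm.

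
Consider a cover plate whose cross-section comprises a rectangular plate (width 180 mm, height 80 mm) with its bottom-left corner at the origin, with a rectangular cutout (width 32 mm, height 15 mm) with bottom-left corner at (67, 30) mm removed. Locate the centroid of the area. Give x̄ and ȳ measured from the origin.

x̄ = 90.24 mm, ȳ = 40.09 mm

plate: A = 180 × 80 = 14400.00, centroid at (90.00, 40.00).
hole: A = −(32 × 15) = -480.00, centroid at (83.00, 37.50).
ΣA = 13920.00 mm², ΣAx̄ = 1256160.00 mm³, ΣAȳ = 558000.00 mm³.
x̄ = 1256160.00/13920.00 = 90.24 mm; ȳ = 558000.00/13920.00 = 40.09 mm.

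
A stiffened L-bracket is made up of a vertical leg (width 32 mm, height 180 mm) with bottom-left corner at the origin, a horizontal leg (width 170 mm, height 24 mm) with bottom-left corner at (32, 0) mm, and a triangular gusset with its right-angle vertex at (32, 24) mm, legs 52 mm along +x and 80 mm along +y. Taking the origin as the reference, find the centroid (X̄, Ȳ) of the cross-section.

X̄ = 56.39 mm, Ȳ = 56.44 mm

Part | A | x̄ᵢ | ȳᵢ | A·x̄ᵢ | A·ȳᵢ
vertical leg | 5760.00 | 16.00 | 90.00 | 92160.00 | 518400.00
horizontal leg | 4080.00 | 117.00 | 12.00 | 477360.00 | 48960.00
gusset | 2080.00 | 49.33 | 50.67 | 102613.33 | 105386.67
Σ | 11920.00 |  |  | 672133.33 | 672746.67
X̄ = 672133.33 / 11920.00 = 56.39 mm
Ȳ = 672746.67 / 11920.00 = 56.44 mm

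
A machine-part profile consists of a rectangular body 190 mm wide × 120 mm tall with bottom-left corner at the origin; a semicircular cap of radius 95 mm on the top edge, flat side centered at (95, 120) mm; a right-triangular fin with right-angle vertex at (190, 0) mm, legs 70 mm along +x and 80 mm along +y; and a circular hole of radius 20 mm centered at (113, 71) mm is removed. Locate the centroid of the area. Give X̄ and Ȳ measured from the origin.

X̄ = 103.01 mm, Ȳ = 94.14 mm

rectangular body: A = 190 × 120 = 22800.00, centroid at (95.00, 60.00).
semicircular top: A = ½π·95² = 14176.44, centroid at (95.00, 160.32).
triangular fin: A = ½·70·80 = 2800.00, centroid at (213.33, 26.67).
hole: A = −π·20² = -1256.64, centroid at (113.00, 71.00).
ΣA = 38519.80 mm²
ΣAX̄ = (22800.00)(95.00) + (14176.44)(95.00) + (2800.00)(213.33) + (-1256.64)(113.00) = 3968094.85 mm³
ΣAȲ = (22800.00)(60.00) + (14176.44)(160.32) + (2800.00)(26.67) + (-1256.64)(71.00) = 3626201.19 mm³
X̄ = 3968094.85 / 38519.80 = 103.01 mm
Ȳ = 3626201.19 / 38519.80 = 94.14 mm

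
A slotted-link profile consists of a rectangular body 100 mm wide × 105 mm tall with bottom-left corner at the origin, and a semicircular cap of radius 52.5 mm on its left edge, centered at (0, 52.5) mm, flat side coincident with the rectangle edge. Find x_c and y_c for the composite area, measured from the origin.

x_c = 28.90 mm, y_c = 52.50 mm

Part | A | x̄ᵢ | ȳᵢ | A·x̄ᵢ | A·ȳᵢ
rectangular body | 10500.00 | 50.00 | 52.50 | 525000.00 | 551250.00
semicircular end | 4329.51 | -22.28 | 52.50 | -96468.75 | 227299.14
Σ | 14829.51 |  |  | 428531.25 | 778549.14
x_c = 428531.25 / 14829.51 = 28.90 mm
y_c = 778549.14 / 14829.51 = 52.50 mm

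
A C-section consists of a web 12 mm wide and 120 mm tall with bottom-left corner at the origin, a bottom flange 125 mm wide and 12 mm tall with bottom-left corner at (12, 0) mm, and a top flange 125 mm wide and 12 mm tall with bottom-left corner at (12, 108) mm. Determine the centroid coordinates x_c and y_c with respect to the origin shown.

web: A = 12 × 120 = 1440.00, centroid at (6.00, 60.00).
bottom flange: A = 125 × 12 = 1500.00, centroid at (74.50, 6.00).
top flange: A = 125 × 12 = 1500.00, centroid at (74.50, 114.00).
ΣA = 4440.00 mm², ΣAx_c = 232140.00 mm³, ΣAy_c = 266400.00 mm³.
x_c = 232140.00/4440.00 = 52.28 mm; y_c = 266400.00/4440.00 = 60.00 mm.

x_c = 52.28 mm, y_c = 60.00 mm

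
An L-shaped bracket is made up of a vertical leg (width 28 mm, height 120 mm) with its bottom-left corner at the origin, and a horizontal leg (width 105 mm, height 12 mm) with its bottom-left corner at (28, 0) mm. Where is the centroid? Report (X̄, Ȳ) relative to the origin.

vertical leg: A = 28 × 120 = 3360.00, centroid at (14.00, 60.00).
horizontal leg: A = 105 × 12 = 1260.00, centroid at (80.50, 6.00).
ΣA = 4620.00 mm², ΣAX̄ = 148470.00 mm³, ΣAȲ = 209160.00 mm³.
X̄ = 148470.00/4620.00 = 32.14 mm; Ȳ = 209160.00/4620.00 = 45.27 mm.

X̄ = 32.14 mm, Ȳ = 45.27 mm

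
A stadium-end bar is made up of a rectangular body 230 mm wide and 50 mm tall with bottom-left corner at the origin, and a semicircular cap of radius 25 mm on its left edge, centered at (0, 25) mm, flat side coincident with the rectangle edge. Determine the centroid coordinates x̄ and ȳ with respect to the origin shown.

x̄ = 105.12 mm, ȳ = 25.00 mm

rectangular body: A = 230 × 50 = 11500.00, centroid at (115.00, 25.00).
semicircular end: A = ½π·25² = 981.75, centroid at (-10.61, 25.00).
ΣA = 12481.75 mm², ΣAx̄ = 1312083.33 mm³, ΣAȳ = 312043.69 mm³.
x̄ = 1312083.33/12481.75 = 105.12 mm; ȳ = 312043.69/12481.75 = 25.00 mm.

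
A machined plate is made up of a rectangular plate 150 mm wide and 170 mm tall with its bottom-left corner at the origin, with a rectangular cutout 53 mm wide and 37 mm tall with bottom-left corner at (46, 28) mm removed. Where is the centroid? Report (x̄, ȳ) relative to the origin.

plate: A = 150 × 170 = 25500.00, centroid at (75.00, 85.00).
hole: A = −(53 × 37) = -1961.00, centroid at (72.50, 46.50).
ΣA = 23539.00 mm²
ΣAx̄ = (25500.00)(75.00) + (-1961.00)(72.50) = 1770327.50 mm³
ΣAȳ = (25500.00)(85.00) + (-1961.00)(46.50) = 2076313.50 mm³
x̄ = 1770327.50 / 23539.00 = 75.21 mm
ȳ = 2076313.50 / 23539.00 = 88.21 mm

x̄ = 75.21 mm, ȳ = 88.21 mm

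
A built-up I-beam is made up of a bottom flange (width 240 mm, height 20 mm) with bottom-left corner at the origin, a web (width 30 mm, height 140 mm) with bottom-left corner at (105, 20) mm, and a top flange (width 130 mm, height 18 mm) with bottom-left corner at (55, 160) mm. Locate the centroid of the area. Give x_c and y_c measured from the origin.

x_c = 120.00 mm, y_c = 72.44 mm

bottom flange: A = 240 × 20 = 4800.00, centroid at (120.00, 10.00).
web: A = 30 × 140 = 4200.00, centroid at (120.00, 90.00).
top flange: A = 130 × 18 = 2340.00, centroid at (120.00, 169.00).
ΣA = 11340.00 mm²
ΣAx_c = (4800.00)(120.00) + (4200.00)(120.00) + (2340.00)(120.00) = 1360800.00 mm³
ΣAy_c = (4800.00)(10.00) + (4200.00)(90.00) + (2340.00)(169.00) = 821460.00 mm³
x_c = 1360800.00 / 11340.00 = 120.00 mm
y_c = 821460.00 / 11340.00 = 72.44 mm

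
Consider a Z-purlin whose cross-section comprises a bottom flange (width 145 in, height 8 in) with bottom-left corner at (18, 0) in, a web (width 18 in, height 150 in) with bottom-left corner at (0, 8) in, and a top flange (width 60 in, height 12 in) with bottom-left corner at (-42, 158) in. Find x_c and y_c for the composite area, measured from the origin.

bottom flange: A = 145 × 8 = 1160.00, centroid at (90.50, 4.00).
web: A = 18 × 150 = 2700.00, centroid at (9.00, 83.00).
top flange: A = 60 × 12 = 720.00, centroid at (-12.00, 164.00).
ΣA = 4580.00 in², ΣAx_c = 120640.00 in³, ΣAy_c = 346820.00 in³.
x_c = 120640.00/4580.00 = 26.34 in; y_c = 346820.00/4580.00 = 75.72 in.

x_c = 26.34 in, y_c = 75.72 in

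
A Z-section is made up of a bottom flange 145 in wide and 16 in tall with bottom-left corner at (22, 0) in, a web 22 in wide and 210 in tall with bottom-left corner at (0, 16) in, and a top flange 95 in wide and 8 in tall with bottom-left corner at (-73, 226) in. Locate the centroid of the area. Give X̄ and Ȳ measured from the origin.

X̄ = 32.56 in, Ȳ = 97.71 in

bottom flange: A = 145 × 16 = 2320.00, centroid at (94.50, 8.00).
web: A = 22 × 210 = 4620.00, centroid at (11.00, 121.00).
top flange: A = 95 × 8 = 760.00, centroid at (-25.50, 230.00).
ΣA = 7700.00 in², ΣAX̄ = 250680.00 in³, ΣAȲ = 752380.00 in³.
X̄ = 250680.00/7700.00 = 32.56 in; Ȳ = 752380.00/7700.00 = 97.71 in.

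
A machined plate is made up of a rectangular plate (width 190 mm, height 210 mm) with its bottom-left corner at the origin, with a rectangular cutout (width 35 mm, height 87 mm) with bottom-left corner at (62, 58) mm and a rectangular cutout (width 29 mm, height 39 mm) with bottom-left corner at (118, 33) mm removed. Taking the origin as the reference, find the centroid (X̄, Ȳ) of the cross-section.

X̄ = 95.13 mm, Ȳ = 106.96 mm

plate: A = 190 × 210 = 39900.00, centroid at (95.00, 105.00).
hole 1: A = −(35 × 87) = -3045.00, centroid at (79.50, 101.50).
hole 2: A = −(29 × 39) = -1131.00, centroid at (132.50, 52.50).
ΣA = 35724.00 mm², ΣAX̄ = 3398565.00 mm³, ΣAȲ = 3821055.00 mm³.
X̄ = 3398565.00/35724.00 = 95.13 mm; Ȳ = 3821055.00/35724.00 = 106.96 mm.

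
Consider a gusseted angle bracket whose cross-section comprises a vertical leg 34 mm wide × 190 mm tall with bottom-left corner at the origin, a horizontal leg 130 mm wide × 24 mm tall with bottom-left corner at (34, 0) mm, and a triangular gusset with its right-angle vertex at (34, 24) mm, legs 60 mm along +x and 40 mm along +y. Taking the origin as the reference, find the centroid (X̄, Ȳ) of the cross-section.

vertical leg: A = 34 × 190 = 6460.00, centroid at (17.00, 95.00).
horizontal leg: A = 130 × 24 = 3120.00, centroid at (99.00, 12.00).
gusset: A = ½·60·40 = 1200.00, centroid at (54.00, 37.33).
ΣA = 10780.00 mm², ΣAX̄ = 483500.00 mm³, ΣAȲ = 695940.00 mm³.
X̄ = 483500.00/10780.00 = 44.85 mm; Ȳ = 695940.00/10780.00 = 64.56 mm.

X̄ = 44.85 mm, Ȳ = 64.56 mm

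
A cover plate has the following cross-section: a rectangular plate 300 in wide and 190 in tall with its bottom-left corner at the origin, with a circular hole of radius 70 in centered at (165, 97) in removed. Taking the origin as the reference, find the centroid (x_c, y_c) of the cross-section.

plate: A = 300 × 190 = 57000.00, centroid at (150.00, 95.00).
hole: A = −π·70² = -15393.80, centroid at (165.00, 97.00).
ΣA = 41606.20 in²
ΣAx_c = (57000.00)(150.00) + (-15393.80)(165.00) = 6010022.34 in³
ΣAy_c = (57000.00)(95.00) + (-15393.80)(97.00) = 3921801.01 in³
x_c = 6010022.34 / 41606.20 = 144.45 in
y_c = 3921801.01 / 41606.20 = 94.26 in

x_c = 144.45 in, y_c = 94.26 in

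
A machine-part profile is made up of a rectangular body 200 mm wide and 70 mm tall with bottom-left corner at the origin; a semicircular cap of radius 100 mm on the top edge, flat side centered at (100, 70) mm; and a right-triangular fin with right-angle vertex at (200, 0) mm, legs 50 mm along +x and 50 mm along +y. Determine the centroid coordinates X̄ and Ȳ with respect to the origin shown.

Part | A | x̄ᵢ | ȳᵢ | A·x̄ᵢ | A·ȳᵢ
rectangular body | 14000.00 | 100.00 | 35.00 | 1400000.00 | 490000.00
semicircular top | 15707.96 | 100.00 | 112.44 | 1570796.33 | 1766224.10
triangular fin | 1250.00 | 216.67 | 16.67 | 270833.33 | 20833.33
Σ | 30957.96 |  |  | 3241629.66 | 2277057.43
X̄ = 3241629.66 / 30957.96 = 104.71 mm
Ȳ = 2277057.43 / 30957.96 = 73.55 mm

X̄ = 104.71 mm, Ȳ = 73.55 mm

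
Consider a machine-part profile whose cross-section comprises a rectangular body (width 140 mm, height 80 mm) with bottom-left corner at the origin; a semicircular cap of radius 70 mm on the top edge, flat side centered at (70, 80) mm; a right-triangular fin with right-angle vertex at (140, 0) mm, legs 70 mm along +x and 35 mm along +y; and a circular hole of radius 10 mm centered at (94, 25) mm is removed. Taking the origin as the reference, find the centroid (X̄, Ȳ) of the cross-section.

X̄ = 75.39 mm, Ȳ = 65.57 mm

rectangular body: A = 140 × 80 = 11200.00, centroid at (70.00, 40.00).
semicircular top: A = ½π·70² = 7696.90, centroid at (70.00, 109.71).
triangular fin: A = ½·70·35 = 1225.00, centroid at (163.33, 11.67).
hole: A = −π·10² = -314.16, centroid at (94.00, 25.00).
ΣA = 19807.74 mm²
ΣAX̄ = (11200.00)(70.00) + (7696.90)(70.00) + (1225.00)(163.33) + (-314.16)(94.00) = 1493335.50 mm³
ΣAȲ = (11200.00)(40.00) + (7696.90)(109.71) + (1225.00)(11.67) + (-314.16)(25.00) = 1298856.51 mm³
X̄ = 1493335.50 / 19807.74 = 75.39 mm
Ȳ = 1298856.51 / 19807.74 = 65.57 mm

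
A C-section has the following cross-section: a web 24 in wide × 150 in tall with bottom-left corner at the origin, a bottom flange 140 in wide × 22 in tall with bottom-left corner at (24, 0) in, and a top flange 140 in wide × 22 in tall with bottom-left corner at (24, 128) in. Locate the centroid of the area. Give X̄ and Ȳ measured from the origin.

Part | A | x̄ᵢ | ȳᵢ | A·x̄ᵢ | A·ȳᵢ
web | 3600.00 | 12.00 | 75.00 | 43200.00 | 270000.00
bottom flange | 3080.00 | 94.00 | 11.00 | 289520.00 | 33880.00
top flange | 3080.00 | 94.00 | 139.00 | 289520.00 | 428120.00
Σ | 9760.00 |  |  | 622240.00 | 732000.00
X̄ = 622240.00 / 9760.00 = 63.75 in
Ȳ = 732000.00 / 9760.00 = 75.00 in

X̄ = 63.75 in, Ȳ = 75.00 in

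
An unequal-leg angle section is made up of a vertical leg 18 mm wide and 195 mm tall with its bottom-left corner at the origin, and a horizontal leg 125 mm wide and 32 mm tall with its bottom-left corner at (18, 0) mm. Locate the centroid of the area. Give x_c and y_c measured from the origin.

x_c = 47.08 mm, y_c = 54.09 mm

vertical leg: A = 18 × 195 = 3510.00, centroid at (9.00, 97.50).
horizontal leg: A = 125 × 32 = 4000.00, centroid at (80.50, 16.00).
ΣA = 7510.00 mm²
ΣAx_c = (3510.00)(9.00) + (4000.00)(80.50) = 353590.00 mm³
ΣAy_c = (3510.00)(97.50) + (4000.00)(16.00) = 406225.00 mm³
x_c = 353590.00 / 7510.00 = 47.08 mm
y_c = 406225.00 / 7510.00 = 54.09 mm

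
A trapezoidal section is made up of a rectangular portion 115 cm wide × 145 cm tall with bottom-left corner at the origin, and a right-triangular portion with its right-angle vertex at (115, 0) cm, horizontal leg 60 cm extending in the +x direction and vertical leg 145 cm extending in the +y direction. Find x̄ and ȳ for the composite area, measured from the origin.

Part | A | x̄ᵢ | ȳᵢ | A·x̄ᵢ | A·ȳᵢ
rectangular portion | 16675.00 | 57.50 | 72.50 | 958812.50 | 1208937.50
triangular portion | 4350.00 | 135.00 | 48.33 | 587250.00 | 210250.00
Σ | 21025.00 |  |  | 1546062.50 | 1419187.50
x̄ = 1546062.50 / 21025.00 = 73.53 cm
ȳ = 1419187.50 / 21025.00 = 67.50 cm

x̄ = 73.53 cm, ȳ = 67.50 cm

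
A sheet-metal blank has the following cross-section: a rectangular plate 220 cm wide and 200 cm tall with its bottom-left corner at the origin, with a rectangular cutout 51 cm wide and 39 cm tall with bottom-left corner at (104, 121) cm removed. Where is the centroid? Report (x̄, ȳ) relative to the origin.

x̄ = 109.08 cm, ȳ = 98.08 cm

plate: A = 220 × 200 = 44000.00, centroid at (110.00, 100.00).
hole: A = −(51 × 39) = -1989.00, centroid at (129.50, 140.50).
ΣA = 42011.00 cm²
ΣAx̄ = (44000.00)(110.00) + (-1989.00)(129.50) = 4582424.50 cm³
ΣAȳ = (44000.00)(100.00) + (-1989.00)(140.50) = 4120545.50 cm³
x̄ = 4582424.50 / 42011.00 = 109.08 cm
ȳ = 4120545.50 / 42011.00 = 98.08 cm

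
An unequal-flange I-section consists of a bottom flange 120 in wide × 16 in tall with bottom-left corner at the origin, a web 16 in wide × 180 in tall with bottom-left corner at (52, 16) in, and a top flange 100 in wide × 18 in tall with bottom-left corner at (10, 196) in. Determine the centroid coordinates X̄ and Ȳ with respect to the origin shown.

bottom flange: A = 120 × 16 = 1920.00, centroid at (60.00, 8.00).
web: A = 16 × 180 = 2880.00, centroid at (60.00, 106.00).
top flange: A = 100 × 18 = 1800.00, centroid at (60.00, 205.00).
ΣA = 6600.00 in²
ΣAX̄ = (1920.00)(60.00) + (2880.00)(60.00) + (1800.00)(60.00) = 396000.00 in³
ΣAȲ = (1920.00)(8.00) + (2880.00)(106.00) + (1800.00)(205.00) = 689640.00 in³
X̄ = 396000.00 / 6600.00 = 60.00 in
Ȳ = 689640.00 / 6600.00 = 104.49 in

X̄ = 60.00 in, Ȳ = 104.49 in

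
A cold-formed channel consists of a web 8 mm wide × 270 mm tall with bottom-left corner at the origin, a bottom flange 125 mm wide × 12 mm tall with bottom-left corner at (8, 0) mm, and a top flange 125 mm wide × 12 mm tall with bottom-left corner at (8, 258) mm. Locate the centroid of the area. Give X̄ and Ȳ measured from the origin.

X̄ = 42.66 mm, Ȳ = 135.00 mm

web: A = 8 × 270 = 2160.00, centroid at (4.00, 135.00).
bottom flange: A = 125 × 12 = 1500.00, centroid at (70.50, 6.00).
top flange: A = 125 × 12 = 1500.00, centroid at (70.50, 264.00).
ΣA = 5160.00 mm²
ΣAX̄ = (2160.00)(4.00) + (1500.00)(70.50) + (1500.00)(70.50) = 220140.00 mm³
ΣAȲ = (2160.00)(135.00) + (1500.00)(6.00) + (1500.00)(264.00) = 696600.00 mm³
X̄ = 220140.00 / 5160.00 = 42.66 mm
Ȳ = 696600.00 / 5160.00 = 135.00 mm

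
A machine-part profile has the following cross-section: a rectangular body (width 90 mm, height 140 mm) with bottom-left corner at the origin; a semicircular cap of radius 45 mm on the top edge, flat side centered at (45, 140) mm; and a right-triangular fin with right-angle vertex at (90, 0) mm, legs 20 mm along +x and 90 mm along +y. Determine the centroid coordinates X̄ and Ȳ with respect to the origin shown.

X̄ = 47.79 mm, Ȳ = 84.83 mm

rectangular body: A = 90 × 140 = 12600.00, centroid at (45.00, 70.00).
semicircular top: A = ½π·45² = 3180.86, centroid at (45.00, 159.10).
triangular fin: A = ½·20·90 = 900.00, centroid at (96.67, 30.00).
ΣA = 16680.86 mm²
ΣAX̄ = (12600.00)(45.00) + (3180.86)(45.00) + (900.00)(96.67) = 797138.82 mm³
ΣAȲ = (12600.00)(70.00) + (3180.86)(159.10) + (900.00)(30.00) = 1415070.76 mm³
X̄ = 797138.82 / 16680.86 = 47.79 mm
Ȳ = 1415070.76 / 16680.86 = 84.83 mm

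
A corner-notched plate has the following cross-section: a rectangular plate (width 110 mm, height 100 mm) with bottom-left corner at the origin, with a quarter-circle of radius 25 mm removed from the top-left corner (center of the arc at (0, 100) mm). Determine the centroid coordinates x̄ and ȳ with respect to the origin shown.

x̄ = 57.07 mm, ȳ = 48.16 mm

Part | A | x̄ᵢ | ȳᵢ | A·x̄ᵢ | A·ȳᵢ
plate | 11000.00 | 55.00 | 50.00 | 605000.00 | 550000.00
removed quarter-circle | -490.87 | 10.61 | 89.39 | -5208.33 | -43879.05
Σ | 10509.13 |  |  | 599791.67 | 506120.95
x̄ = 599791.67 / 10509.13 = 57.07 mm
ȳ = 506120.95 / 10509.13 = 48.16 mm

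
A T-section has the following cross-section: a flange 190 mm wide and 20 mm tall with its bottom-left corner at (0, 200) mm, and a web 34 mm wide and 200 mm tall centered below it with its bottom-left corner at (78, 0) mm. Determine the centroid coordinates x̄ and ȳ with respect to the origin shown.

web: A = 34 × 200 = 6800.00, centroid at (95.00, 100.00).
flange: A = 190 × 20 = 3800.00, centroid at (95.00, 210.00).
ΣA = 10600.00 mm²
ΣAx̄ = (6800.00)(95.00) + (3800.00)(95.00) = 1007000.00 mm³
ΣAȳ = (6800.00)(100.00) + (3800.00)(210.00) = 1478000.00 mm³
x̄ = 1007000.00 / 10600.00 = 95.00 mm
ȳ = 1478000.00 / 10600.00 = 139.43 mm

x̄ = 95.00 mm, ȳ = 139.43 mm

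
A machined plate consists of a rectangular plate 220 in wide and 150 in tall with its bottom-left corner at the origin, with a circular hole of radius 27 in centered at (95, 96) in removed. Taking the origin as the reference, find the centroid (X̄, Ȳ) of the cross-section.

X̄ = 111.12 in, Ȳ = 73.43 in

Part | A | x̄ᵢ | ȳᵢ | A·x̄ᵢ | A·ȳᵢ
plate | 33000.00 | 110.00 | 75.00 | 3630000.00 | 2475000.00
hole | -2290.22 | 95.00 | 96.00 | -217571.00 | -219861.22
Σ | 30709.78 |  |  | 3412429.00 | 2255138.78
X̄ = 3412429.00 / 30709.78 = 111.12 in
Ȳ = 2255138.78 / 30709.78 = 73.43 in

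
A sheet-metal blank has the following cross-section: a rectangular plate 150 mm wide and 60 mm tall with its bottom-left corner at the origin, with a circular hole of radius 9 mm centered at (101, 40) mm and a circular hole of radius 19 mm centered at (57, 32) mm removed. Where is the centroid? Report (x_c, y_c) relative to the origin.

x_c = 76.81 mm, y_c = 29.37 mm

plate: A = 150 × 60 = 9000.00, centroid at (75.00, 30.00).
hole 1: A = −π·9² = -254.47, centroid at (101.00, 40.00).
hole 2: A = −π·19² = -1134.11, centroid at (57.00, 32.00).
ΣA = 7611.42 mm², ΣAx_c = 584654.08 mm³, ΣAy_c = 223529.56 mm³.
x_c = 584654.08/7611.42 = 76.81 mm; y_c = 223529.56/7611.42 = 29.37 mm.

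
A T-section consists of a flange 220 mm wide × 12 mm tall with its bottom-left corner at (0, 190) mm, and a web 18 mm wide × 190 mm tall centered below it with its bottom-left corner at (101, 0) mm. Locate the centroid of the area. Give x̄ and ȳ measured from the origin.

x̄ = 110.00 mm, ȳ = 139.00 mm

web: A = 18 × 190 = 3420.00, centroid at (110.00, 95.00).
flange: A = 220 × 12 = 2640.00, centroid at (110.00, 196.00).
ΣA = 6060.00 mm², ΣAx̄ = 666600.00 mm³, ΣAȳ = 842340.00 mm³.
x̄ = 666600.00/6060.00 = 110.00 mm; ȳ = 842340.00/6060.00 = 139.00 mm.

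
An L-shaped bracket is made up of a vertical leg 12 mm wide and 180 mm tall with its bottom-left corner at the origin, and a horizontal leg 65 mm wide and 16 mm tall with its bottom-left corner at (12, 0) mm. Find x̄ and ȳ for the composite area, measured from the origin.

vertical leg: A = 12 × 180 = 2160.00, centroid at (6.00, 90.00).
horizontal leg: A = 65 × 16 = 1040.00, centroid at (44.50, 8.00).
ΣA = 3200.00 mm², ΣAx̄ = 59240.00 mm³, ΣAȳ = 202720.00 mm³.
x̄ = 59240.00/3200.00 = 18.51 mm; ȳ = 202720.00/3200.00 = 63.35 mm.

x̄ = 18.51 mm, ȳ = 63.35 mm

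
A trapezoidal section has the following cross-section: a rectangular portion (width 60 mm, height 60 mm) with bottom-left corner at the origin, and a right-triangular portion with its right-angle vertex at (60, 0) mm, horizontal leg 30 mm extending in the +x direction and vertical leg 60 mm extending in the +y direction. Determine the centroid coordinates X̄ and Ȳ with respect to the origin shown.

X̄ = 38.00 mm, Ȳ = 28.00 mm

Part | A | x̄ᵢ | ȳᵢ | A·x̄ᵢ | A·ȳᵢ
rectangular portion | 3600.00 | 30.00 | 30.00 | 108000.00 | 108000.00
triangular portion | 900.00 | 70.00 | 20.00 | 63000.00 | 18000.00
Σ | 4500.00 |  |  | 171000.00 | 126000.00
X̄ = 171000.00 / 4500.00 = 38.00 mm
Ȳ = 126000.00 / 4500.00 = 28.00 mm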